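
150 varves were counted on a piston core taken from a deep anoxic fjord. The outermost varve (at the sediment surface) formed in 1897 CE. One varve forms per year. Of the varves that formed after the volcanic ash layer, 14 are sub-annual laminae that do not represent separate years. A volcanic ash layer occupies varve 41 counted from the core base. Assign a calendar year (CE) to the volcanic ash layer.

1802 CE

The volcanic ash layer sits at varve 41 from the core base, so 150 − 41 = 109 varves formed after it.
Removing the 14 false varves leaves 109 − 14 = 95 true varves beyond the volcanic ash layer.
1897 − 95 = 1802 CE.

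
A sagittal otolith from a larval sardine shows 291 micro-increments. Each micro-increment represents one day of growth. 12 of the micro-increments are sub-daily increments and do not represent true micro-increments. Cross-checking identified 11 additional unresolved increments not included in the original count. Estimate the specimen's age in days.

True micro-increment count = 291 − 12 + 11 = 290.
One micro-increment per day makes the duration 290 days.

290 d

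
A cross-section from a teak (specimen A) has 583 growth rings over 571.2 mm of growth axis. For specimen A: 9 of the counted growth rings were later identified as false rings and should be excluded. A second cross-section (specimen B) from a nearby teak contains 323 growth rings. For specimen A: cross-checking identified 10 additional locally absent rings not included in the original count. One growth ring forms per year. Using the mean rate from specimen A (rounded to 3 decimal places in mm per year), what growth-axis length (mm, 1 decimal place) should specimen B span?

Specimen A: true growth ring count = 583 − 9 + 10 = 584.
A: 571.2 mm over 584 years gives 571.2 / 584 ≈ 0.978 mm/yr.
B's length ≈ 0.978 × 323 = 315.9 mm.

315.9 mm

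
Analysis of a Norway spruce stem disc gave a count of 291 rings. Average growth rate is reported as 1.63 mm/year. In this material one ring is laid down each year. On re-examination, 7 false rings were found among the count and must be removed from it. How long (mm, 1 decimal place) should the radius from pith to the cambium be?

462.9 mm

After corrections the count is 291 − 7 = 284 rings.
Predicted length = 1.63 mm/year × 284 years = 462.9 mm.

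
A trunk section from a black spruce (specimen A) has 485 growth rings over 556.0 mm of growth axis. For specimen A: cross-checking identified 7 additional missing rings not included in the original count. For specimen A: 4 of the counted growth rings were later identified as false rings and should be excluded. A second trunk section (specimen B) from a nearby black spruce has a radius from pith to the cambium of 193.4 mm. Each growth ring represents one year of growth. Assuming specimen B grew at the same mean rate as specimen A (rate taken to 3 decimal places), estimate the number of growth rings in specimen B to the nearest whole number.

Specimen A: correcting the raw count gives 485 − 4 + 7 = 488 true growth rings.
A: Extension rate ≈ 556.0 / 488 = 1.139 mm/yr.
Specimen B: 193.4 mm / 1.139 mm per year = 169.80 years ≈ 170 growth rings.

170 growth rings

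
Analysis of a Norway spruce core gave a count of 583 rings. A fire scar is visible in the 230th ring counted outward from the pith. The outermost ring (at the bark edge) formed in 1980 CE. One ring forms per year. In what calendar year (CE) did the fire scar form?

Between ring 230 and the bark edge there are 583 − 230 = 353 rings.
The ring at the bark edge is 1980 CE, so the fire scar dates to 1980 − 353 = 1627 CE.

1627 CE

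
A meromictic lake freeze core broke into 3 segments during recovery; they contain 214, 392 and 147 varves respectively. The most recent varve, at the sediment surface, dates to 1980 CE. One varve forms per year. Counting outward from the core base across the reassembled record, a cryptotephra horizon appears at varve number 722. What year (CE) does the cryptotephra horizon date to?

1949 CE

Total varves = 214 + 392 + 147 = 753.
The cryptotephra horizon sits at varve 722 from the core base, so 753 − 722 = 31 varves formed after it.
1980 − 31 = 1949 CE.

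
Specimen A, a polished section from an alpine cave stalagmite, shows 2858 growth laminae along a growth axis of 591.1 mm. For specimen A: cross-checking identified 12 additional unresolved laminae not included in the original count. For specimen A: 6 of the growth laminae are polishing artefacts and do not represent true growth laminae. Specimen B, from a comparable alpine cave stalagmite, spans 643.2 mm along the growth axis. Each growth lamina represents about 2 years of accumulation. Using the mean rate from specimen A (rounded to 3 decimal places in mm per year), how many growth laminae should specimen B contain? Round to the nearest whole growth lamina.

Specimen A: true growth lamina count = 2858 − 6 + 12 = 2864.
Specimen A: multiplying by 2 years per growth lamina: 2864 × 2 = 5728 years.
A: Extension rate ≈ 591.1 / 5728 = 0.103 mm per year.
Specimen B: 643.2 mm / 0.103 mm per year = 6244.66 years; at 2 years per growth lamina that is 6244.66 / 2 ≈ 3122 growth laminae.

3122 growth laminae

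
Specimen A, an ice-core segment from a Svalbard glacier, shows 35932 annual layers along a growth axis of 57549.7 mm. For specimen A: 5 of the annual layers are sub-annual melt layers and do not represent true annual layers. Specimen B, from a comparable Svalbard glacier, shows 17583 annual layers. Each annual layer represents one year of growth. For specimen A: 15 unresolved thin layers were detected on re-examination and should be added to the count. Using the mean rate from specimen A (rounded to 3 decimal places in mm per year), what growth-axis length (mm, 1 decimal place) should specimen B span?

28150.4 mm

Specimen A: correcting the raw count gives 35932 − 5 + 15 = 35942 true annual layers.
A: 57549.7 mm over 35942 years gives 57549.7 / 35942 ≈ 1.601 mm/yr.
B's length ≈ 1.601 × 17583 = 28150.4 mm.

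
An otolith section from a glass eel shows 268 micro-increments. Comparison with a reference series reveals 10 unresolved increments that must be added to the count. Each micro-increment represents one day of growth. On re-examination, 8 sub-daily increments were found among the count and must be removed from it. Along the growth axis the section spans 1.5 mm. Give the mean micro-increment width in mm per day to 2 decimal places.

Correcting the raw count gives 268 − 8 + 10 = 270 true micro-increments.
Mean rate = 1.5 mm / 270 days ≈ 0.01 mm per day.

0.01 mm per day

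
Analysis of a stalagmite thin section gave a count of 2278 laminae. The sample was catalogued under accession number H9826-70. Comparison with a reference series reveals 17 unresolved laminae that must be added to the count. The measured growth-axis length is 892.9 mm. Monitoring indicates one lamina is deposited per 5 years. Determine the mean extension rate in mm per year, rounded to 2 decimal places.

0.08 mm per year

Correcting the raw count gives 2278 + 17 = 2295 true laminae.
2295 laminae at 5 years each span 2295 × 5 = 11475 years.
Mean rate = 892.9 mm / 11475 years ≈ 0.08 mm per year.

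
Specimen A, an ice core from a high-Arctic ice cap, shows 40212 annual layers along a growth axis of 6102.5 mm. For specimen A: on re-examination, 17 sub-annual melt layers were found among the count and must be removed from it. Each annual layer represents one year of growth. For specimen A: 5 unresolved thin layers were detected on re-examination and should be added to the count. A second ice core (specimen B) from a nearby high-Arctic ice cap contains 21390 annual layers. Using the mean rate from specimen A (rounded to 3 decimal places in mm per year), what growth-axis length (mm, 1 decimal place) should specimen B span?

3251.3 mm

Specimen A: after corrections the count is 40212 − 17 + 5 = 40200 annual layers.
A: 6102.5 mm over 40200 years gives 6102.5 / 40200 ≈ 0.152 mm/year.
B's length ≈ 0.152 × 21390 = 3251.3 mm.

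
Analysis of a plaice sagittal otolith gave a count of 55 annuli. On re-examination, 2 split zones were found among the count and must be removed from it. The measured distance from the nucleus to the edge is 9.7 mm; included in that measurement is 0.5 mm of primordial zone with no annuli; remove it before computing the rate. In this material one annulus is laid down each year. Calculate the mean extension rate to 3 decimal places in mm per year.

True annulus count = 55 − 2 = 53.
Removing the 0.5 mm offcut leaves 9.7 − 0.5 = 9.2 mm.
Mean rate = 9.2 mm / 53 years ≈ 0.174 mm per year.

0.174 mm per year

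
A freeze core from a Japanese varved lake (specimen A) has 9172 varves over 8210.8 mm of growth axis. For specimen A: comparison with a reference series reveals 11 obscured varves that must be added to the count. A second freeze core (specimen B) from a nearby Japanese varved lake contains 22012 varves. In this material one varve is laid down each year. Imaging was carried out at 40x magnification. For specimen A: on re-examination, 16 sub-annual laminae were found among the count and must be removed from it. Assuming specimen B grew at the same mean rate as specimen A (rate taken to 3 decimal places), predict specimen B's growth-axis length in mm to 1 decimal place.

Specimen A: correcting the raw count gives 9172 − 16 + 11 = 9167 true varves.
A: Extension rate ≈ 8210.8 / 9167 = 0.896 mm/yr.
B's length ≈ 0.896 × 22012 = 19722.8 mm.

19722.8 mm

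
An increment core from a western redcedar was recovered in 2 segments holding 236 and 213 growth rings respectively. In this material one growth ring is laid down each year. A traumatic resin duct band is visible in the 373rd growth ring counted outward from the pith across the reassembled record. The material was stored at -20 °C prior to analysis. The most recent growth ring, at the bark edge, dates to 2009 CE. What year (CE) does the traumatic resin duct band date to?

Total growth rings = 236 + 213 = 449.
Between growth ring 373 and the bark edge there are 449 − 373 = 76 growth rings.
2009 − 76 = 1933 CE.

1933 CE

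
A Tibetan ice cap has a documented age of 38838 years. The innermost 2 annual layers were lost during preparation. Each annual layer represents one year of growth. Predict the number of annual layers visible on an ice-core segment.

Expected annual layers over 38838 years: 38838.
38838 − 2 missed = 38836 annual layers expected in the prepared section.

38836 annual layers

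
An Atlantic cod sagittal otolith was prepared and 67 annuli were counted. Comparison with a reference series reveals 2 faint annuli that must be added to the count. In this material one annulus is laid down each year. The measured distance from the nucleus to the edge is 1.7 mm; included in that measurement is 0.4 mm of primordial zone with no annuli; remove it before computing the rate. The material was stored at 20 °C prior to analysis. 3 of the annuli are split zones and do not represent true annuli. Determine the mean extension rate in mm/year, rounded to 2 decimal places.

Adjusted count: 67 − 3 + 2 = 66 annuli.
The growth record spans 1.7 − 0.4 = 1.3 mm.
1.3 mm over 66 years gives 1.3 / 66 ≈ 0.02 mm/year.

0.02 mm/year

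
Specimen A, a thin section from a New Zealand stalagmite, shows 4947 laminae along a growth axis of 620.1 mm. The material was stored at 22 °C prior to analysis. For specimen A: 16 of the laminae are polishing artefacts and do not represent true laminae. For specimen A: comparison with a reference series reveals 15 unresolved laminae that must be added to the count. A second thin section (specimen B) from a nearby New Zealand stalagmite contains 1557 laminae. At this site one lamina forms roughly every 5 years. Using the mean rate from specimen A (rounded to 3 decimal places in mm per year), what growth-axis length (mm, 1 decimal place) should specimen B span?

Specimen A: adjusted count: 4947 − 16 + 15 = 4946 laminae.
Specimen A: at 5 years per lamina, 4946 × 5 = 24730 years.
A: 620.1 mm over 24730 years gives 620.1 / 24730 ≈ 0.025 mm/yr.
Specimen B: at 5 years per lamina, 1557 × 5 = 7785 years. B's length ≈ 0.025 × 7785 = 194.6 mm.

194.6 mm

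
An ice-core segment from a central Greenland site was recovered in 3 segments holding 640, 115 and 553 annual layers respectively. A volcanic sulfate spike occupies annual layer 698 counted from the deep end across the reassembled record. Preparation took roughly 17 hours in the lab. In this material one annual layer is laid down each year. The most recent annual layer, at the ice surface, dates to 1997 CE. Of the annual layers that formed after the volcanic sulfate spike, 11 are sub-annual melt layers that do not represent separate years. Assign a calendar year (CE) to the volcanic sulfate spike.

Total annual layers = 640 + 115 + 553 = 1308.
Between annual layer 698 and the ice surface there are 1308 − 698 = 610 annual layers.
610 − 11 false = 599 true annual layers after the volcanic sulfate spike.
The annual layer at the ice surface is 1997 CE, so the volcanic sulfate spike dates to 1997 − 599 = 1398 CE.

1398 CE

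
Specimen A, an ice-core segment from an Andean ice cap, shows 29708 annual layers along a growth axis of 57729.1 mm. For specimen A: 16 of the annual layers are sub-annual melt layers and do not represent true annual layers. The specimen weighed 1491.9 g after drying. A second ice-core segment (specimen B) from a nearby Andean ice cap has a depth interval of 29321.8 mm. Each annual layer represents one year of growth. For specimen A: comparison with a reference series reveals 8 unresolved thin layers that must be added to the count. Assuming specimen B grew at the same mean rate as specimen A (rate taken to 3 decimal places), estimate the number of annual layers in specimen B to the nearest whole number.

15083 annual layers

Specimen A: true annual layer count = 29708 − 16 + 8 = 29700.
A: Extension rate ≈ 57729.1 / 29700 = 1.944 mm/yr.
Specimen B: 29321.8 mm / 1.944 mm per year = 15083.23 years ≈ 15083 annual layers.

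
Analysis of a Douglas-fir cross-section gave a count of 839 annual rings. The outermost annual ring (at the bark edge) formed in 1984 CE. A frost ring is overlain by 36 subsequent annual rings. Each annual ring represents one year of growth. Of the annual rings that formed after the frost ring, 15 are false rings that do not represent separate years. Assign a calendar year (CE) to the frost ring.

1963 CE

36 annual rings formed after the frost ring.
36 − 15 false = 21 true annual rings after the frost ring.
Counting back 21 years from 1984 CE places the frost ring in 1984 − 21 = 1963 CE.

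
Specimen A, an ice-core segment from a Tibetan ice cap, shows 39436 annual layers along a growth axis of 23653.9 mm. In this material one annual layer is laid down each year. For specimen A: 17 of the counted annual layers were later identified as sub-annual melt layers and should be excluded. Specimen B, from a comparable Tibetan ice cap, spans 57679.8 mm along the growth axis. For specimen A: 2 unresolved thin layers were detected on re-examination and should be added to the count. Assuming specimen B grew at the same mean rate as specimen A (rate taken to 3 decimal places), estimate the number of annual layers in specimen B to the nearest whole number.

Specimen A: after corrections the count is 39436 − 17 + 2 = 39421 annual layers.
A: Extension rate ≈ 23653.9 / 39421 = 0.600 mm per year.
Specimen B: 57679.8 mm / 0.600 mm per year = 96133.00 years ≈ 96133 annual layers.

96133 annual layers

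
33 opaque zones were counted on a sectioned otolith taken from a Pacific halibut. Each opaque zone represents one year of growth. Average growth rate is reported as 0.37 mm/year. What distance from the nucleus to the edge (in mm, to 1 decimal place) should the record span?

12.2 mm

The record spans 33 years at 0.37 mm per year.
Length ≈ 0.37 × 33 = 12.2 mm.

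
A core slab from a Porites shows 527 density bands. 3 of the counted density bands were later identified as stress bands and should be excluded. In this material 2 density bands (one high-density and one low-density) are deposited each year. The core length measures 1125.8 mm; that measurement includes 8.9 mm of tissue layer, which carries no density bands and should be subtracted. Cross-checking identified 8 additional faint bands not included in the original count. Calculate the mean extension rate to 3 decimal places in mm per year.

After corrections the count is 527 − 3 + 8 = 532 density bands.
532 density bands at 2 per year is 532 / 2 = 266 years.
Net length = 1125.8 − 8.9 = 1116.9 mm.
Mean rate = 1116.9 mm / 266 years ≈ 4.199 mm per year.

4.199 mm per year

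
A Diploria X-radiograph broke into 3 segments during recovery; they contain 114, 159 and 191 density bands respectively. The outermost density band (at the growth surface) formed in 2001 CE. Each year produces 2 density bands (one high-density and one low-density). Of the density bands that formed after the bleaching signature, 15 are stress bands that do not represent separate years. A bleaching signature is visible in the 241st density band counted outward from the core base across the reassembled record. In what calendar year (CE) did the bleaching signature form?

1897 CE

Total density bands = 114 + 159 + 191 = 464.
The bleaching signature sits at density band 241 from the core base, so 464 − 241 = 223 density bands formed after it.
223 − 15 false = 208 true density bands after the bleaching signature.
208 density bands at 2 per year is 208 / 2 = 104 years.
The density band at the growth surface is 2001 CE, so the bleaching signature dates to 2001 − 104 = 1897 CE.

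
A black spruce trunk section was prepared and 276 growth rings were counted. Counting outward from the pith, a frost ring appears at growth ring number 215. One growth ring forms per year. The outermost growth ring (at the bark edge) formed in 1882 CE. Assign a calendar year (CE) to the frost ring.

1821 CE

The frost ring sits at growth ring 215 from the pith, so 276 − 215 = 61 growth rings formed after it.
Counting back 61 years from 1882 CE places the frost ring in 1882 − 61 = 1821 CE.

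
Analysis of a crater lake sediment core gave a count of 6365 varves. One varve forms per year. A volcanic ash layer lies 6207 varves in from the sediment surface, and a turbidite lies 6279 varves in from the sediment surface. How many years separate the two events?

72 years

Separation: 6279 − 6207 = 72 varves.
One varve per year makes the interval 72 years.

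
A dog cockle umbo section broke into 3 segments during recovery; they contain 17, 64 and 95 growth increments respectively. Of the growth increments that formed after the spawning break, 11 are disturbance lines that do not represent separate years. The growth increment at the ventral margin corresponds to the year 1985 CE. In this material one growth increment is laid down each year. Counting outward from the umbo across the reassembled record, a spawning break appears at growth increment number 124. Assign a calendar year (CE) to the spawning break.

1944 CE

Total growth increments = 17 + 64 + 95 = 176.
176 − 124 = 52 growth increments lie beyond the spawning break toward the ventral margin.
Excluding 11 false growth increments: 52 − 11 = 41.
Counting back 41 years from 1985 CE places the spawning break in 1985 − 41 = 1944 CE.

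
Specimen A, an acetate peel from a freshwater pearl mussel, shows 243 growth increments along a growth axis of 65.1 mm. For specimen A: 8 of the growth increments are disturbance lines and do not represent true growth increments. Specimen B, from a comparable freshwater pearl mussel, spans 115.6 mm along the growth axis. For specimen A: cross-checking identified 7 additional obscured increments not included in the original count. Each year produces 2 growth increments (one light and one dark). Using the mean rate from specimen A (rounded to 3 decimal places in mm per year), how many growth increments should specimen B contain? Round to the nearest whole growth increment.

Specimen A: adjusted count: 243 − 8 + 7 = 242 growth increments.
Specimen A: 242 growth increments at 2 per year is 242 / 2 = 121 years.
A: Mean rate = 65.1 mm / 121 years ≈ 0.538 mm/yr.
B spans 115.6 / 0.538 = 214.87 years; at 2 growth increments per year that is 214.87 × 2 ≈ 430 growth increments.

430 growth increments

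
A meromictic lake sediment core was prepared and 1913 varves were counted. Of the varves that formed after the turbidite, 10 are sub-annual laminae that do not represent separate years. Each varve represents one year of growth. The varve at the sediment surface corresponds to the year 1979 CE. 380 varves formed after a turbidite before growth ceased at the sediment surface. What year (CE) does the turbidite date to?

There are 380 varves younger than the turbidite.
380 − 10 false = 370 true varves after the turbidite.
Counting back 370 years from 1979 CE places the turbidite in 1979 − 370 = 1609 CE.

1609 CE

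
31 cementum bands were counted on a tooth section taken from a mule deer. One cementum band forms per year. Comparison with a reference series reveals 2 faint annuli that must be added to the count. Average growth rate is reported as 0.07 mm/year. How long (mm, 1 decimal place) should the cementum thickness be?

True cementum band count = 31 + 2 = 33.
33 years at 0.07 mm/year gives 0.07 × 33 = 2.3 mm.

2.3 mm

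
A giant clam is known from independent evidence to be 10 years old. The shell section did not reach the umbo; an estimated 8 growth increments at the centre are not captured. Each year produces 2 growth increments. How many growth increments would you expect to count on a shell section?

Expected growth increments: 10 × 2 = 20.
20 − 8 missed = 12 growth increments expected in the prepared section.

12 growth increments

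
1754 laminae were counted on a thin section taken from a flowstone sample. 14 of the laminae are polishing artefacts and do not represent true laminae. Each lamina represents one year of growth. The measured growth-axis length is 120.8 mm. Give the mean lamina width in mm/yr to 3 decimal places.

0.069 mm/yr

Adjusted count: 1754 − 14 = 1740 laminae.
Mean rate = 120.8 mm / 1740 years ≈ 0.069 mm/yr.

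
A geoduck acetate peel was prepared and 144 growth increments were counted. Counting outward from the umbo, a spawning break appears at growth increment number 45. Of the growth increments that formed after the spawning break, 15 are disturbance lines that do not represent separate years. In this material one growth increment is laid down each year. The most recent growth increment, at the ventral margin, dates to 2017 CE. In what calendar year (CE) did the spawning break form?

144 − 45 = 99 growth increments lie beyond the spawning break toward the ventral margin.
Excluding 15 false growth increments: 99 − 15 = 84.
Counting back 84 years from 2017 CE places the spawning break in 2017 − 84 = 1933 CE.

1933 CE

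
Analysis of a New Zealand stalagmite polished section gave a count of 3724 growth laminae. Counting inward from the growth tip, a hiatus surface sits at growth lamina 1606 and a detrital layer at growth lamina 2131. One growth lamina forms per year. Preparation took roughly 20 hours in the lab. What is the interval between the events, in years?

525 yr

2131 − 1606 = 525 growth laminae lie between the two events.
One growth lamina per year makes the interval 525 years.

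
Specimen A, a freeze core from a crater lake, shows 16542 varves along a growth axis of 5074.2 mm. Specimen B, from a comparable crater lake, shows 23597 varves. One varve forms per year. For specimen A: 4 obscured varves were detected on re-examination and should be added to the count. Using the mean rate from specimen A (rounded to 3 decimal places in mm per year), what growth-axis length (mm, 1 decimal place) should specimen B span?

Specimen A: after corrections the count is 16542 + 4 = 16546 varves.
A: 5074.2 mm over 16546 years gives 5074.2 / 16546 ≈ 0.307 mm per year.
For B, 0.307 mm/year × 23597 years = 7244.3 mm.

7244.3 mm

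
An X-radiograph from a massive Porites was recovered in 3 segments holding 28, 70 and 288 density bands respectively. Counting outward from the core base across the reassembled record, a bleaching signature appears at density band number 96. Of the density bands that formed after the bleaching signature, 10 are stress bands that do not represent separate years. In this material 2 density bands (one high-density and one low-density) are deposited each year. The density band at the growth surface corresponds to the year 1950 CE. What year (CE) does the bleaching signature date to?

1810 CE

Total density bands = 28 + 70 + 288 = 386.
386 − 96 = 290 density bands lie beyond the bleaching signature toward the growth surface.
290 − 10 false = 280 true density bands after the bleaching signature.
With 2 density bands per year, 280 / 2 = 140 years.
1950 − 140 = 1810 CE.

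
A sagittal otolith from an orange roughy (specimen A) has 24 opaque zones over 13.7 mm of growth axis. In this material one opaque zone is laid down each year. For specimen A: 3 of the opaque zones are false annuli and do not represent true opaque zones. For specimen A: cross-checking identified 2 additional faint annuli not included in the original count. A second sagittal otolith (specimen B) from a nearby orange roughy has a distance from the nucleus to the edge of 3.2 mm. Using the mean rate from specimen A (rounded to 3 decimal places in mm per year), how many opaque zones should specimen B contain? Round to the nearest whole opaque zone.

Specimen A: correcting the raw count gives 24 − 3 + 2 = 23 true opaque zones.
A: 13.7 mm over 23 years gives 13.7 / 23 ≈ 0.596 mm/year.
For B, 3.2 / 0.596 = 5.37 years ≈ 5 opaque zones.

5 opaque zones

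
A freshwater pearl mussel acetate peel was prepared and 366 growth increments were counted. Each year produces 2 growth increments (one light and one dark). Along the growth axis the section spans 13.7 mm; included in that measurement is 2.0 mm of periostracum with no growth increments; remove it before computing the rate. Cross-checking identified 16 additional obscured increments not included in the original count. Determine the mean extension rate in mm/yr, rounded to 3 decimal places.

After corrections the count is 366 + 16 = 382 growth increments.
Dividing by 2 growth increments per year: 382 / 2 = 191 years.
Net length = 13.7 − 2.0 = 11.7 mm.
Extension rate ≈ 11.7 / 191 = 0.061 mm/yr.

0.061 mm/yr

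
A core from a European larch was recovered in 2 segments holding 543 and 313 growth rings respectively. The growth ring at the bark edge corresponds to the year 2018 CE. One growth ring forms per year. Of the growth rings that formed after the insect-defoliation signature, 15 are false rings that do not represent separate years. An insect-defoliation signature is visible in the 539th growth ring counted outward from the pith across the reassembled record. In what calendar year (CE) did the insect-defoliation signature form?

Total growth rings = 543 + 313 = 856.
The insect-defoliation signature sits at growth ring 539 from the pith, so 856 − 539 = 317 growth rings formed after it.
Excluding 15 false growth rings: 317 − 15 = 302.
Counting back 302 years from 2018 CE places the insect-defoliation signature in 2018 − 302 = 1716 CE.

1716 CE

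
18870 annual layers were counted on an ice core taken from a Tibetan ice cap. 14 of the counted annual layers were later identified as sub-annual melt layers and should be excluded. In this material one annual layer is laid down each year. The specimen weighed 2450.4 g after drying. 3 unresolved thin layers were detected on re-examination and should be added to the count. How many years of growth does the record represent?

After corrections the count is 18870 − 14 + 3 = 18859 annual layers.
At one annual layer per year, that is 18859 years.

18859 years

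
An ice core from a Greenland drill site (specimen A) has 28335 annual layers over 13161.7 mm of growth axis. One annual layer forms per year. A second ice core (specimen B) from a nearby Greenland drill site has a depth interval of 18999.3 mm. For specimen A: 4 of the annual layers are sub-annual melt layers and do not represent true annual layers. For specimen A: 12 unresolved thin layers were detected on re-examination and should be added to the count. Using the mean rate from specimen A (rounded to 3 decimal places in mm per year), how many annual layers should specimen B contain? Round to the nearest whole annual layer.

Specimen A: adjusted count: 28335 − 4 + 12 = 28343 annual layers.
A: Mean rate = 13161.7 mm / 28343 years ≈ 0.464 mm/yr.
For B, 18999.3 / 0.464 = 40946.77 years ≈ 40947 annual layers.

40947 annual layers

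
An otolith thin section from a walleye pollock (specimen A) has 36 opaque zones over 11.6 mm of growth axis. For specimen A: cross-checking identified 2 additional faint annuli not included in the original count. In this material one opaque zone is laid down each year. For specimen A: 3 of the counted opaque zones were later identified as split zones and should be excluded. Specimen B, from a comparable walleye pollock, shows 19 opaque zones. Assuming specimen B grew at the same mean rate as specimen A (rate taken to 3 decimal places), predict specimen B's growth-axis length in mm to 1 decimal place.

6.3 mm

Specimen A: true opaque zone count = 36 − 3 + 2 = 35.
A: 11.6 mm over 35 years gives 11.6 / 35 ≈ 0.331 mm/year.
Length of B = 0.331 × 19 = 6.3 mm.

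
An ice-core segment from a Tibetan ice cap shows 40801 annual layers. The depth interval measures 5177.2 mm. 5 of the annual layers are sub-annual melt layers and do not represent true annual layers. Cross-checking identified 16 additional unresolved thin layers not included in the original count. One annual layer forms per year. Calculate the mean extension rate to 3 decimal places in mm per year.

0.127 mm per year

After corrections the count is 40801 − 5 + 16 = 40812 annual layers.
Mean rate = 5177.2 mm / 40812 years ≈ 0.127 mm per year.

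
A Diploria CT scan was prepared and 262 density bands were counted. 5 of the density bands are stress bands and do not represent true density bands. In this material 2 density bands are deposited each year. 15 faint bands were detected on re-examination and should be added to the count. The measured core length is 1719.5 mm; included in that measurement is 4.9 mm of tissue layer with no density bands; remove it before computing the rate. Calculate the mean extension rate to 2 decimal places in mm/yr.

After corrections the count is 262 − 5 + 15 = 272 density bands.
With 2 density bands per year, 272 / 2 = 136 years.
Net length = 1719.5 − 4.9 = 1714.6 mm.
Mean rate = 1714.6 mm / 136 years ≈ 12.61 mm/yr.

12.61 mm/yr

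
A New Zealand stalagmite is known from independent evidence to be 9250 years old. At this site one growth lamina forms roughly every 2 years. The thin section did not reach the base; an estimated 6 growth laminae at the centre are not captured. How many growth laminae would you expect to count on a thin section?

4619 growth laminae

At 2 years per growth lamina, 9250 / 2 = 4625 growth laminae are expected.
4625 − 6 missed = 4619 growth laminae expected in the prepared section.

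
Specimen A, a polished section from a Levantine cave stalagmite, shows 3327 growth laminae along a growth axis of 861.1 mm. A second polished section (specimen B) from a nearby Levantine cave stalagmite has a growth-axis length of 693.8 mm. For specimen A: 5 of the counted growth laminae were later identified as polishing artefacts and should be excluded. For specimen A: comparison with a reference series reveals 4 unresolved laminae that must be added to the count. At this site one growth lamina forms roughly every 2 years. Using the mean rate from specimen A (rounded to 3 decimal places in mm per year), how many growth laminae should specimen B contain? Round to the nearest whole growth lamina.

Specimen A: true growth lamina count = 3327 − 5 + 4 = 3326.
Specimen A: multiplying by 2 years per growth lamina: 3326 × 2 = 6652 years.
A: 861.1 mm over 6652 years gives 861.1 / 6652 ≈ 0.129 mm per year.
B spans 693.8 / 0.129 = 5378.29 years; at 2 years per growth lamina that is 5378.29 / 2 ≈ 2689 growth laminae.

2689 growth laminae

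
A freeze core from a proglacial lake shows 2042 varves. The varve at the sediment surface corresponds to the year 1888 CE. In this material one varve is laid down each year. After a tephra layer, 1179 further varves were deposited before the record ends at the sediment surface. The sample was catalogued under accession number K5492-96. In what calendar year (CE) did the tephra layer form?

1179 varves formed after the tephra layer.
The varve at the sediment surface is 1888 CE, so the tephra layer dates to 1888 − 1179 = 709 CE.

709 CE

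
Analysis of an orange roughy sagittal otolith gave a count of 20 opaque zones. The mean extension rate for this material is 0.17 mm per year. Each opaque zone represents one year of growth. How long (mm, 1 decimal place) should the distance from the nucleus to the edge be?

20 years of growth are recorded.
Length ≈ 0.17 × 20 = 3.4 mm.

3.4 mm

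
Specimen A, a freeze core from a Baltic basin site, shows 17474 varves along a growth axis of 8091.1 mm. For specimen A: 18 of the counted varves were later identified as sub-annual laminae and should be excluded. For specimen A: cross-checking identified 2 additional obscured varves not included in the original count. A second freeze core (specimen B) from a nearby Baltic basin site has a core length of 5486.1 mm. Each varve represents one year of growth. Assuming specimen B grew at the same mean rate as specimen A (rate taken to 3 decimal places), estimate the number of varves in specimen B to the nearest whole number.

Specimen A: true varve count = 17474 − 18 + 2 = 17458.
A: Mean rate = 8091.1 mm / 17458 years ≈ 0.463 mm per year.
B spans 5486.1 / 0.463 = 11849.03 years ≈ 11849 varves.

11849 varves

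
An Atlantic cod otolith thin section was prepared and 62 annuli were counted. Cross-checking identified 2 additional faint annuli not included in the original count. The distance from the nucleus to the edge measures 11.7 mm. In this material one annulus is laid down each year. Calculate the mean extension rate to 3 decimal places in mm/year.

True annulus count = 62 + 2 = 64.
Extension rate ≈ 11.7 / 64 = 0.183 mm/year.

0.183 mm/year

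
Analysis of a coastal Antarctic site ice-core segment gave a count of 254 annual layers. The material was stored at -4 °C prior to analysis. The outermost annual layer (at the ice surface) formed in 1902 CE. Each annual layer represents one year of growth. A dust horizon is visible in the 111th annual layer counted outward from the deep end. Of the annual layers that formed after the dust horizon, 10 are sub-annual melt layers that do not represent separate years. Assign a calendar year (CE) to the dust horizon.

Between annual layer 111 and the ice surface there are 254 − 111 = 143 annual layers.
143 − 10 false = 133 true annual layers after the dust horizon.
The annual layer at the ice surface is 1902 CE, so the dust horizon dates to 1902 − 133 = 1769 CE.

1769 CE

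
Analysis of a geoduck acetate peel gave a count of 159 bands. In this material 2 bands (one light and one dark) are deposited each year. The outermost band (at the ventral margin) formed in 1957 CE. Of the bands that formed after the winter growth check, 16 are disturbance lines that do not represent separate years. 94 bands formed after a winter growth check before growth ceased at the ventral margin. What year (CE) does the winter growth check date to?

94 bands post-date the winter growth check.
Excluding 16 false bands: 94 − 16 = 78.
Dividing by 2 bands per year: 78 / 2 = 39 years.
1957 − 39 = 1918 CE.

1918 CE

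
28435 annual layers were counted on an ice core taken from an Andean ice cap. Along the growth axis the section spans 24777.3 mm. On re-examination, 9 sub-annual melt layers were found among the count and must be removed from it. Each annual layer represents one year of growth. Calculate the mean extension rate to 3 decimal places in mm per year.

0.872 mm per year

After corrections the count is 28435 − 9 = 28426 annual layers.
Extension rate ≈ 24777.3 / 28426 = 0.872 mm per year.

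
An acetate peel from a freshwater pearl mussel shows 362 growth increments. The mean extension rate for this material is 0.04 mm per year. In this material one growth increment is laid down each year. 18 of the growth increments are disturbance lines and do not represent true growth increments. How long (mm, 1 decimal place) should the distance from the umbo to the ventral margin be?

Adjusted count: 362 − 18 = 344 growth increments.
Length ≈ 0.04 × 344 = 13.8 mm.

13.8 mm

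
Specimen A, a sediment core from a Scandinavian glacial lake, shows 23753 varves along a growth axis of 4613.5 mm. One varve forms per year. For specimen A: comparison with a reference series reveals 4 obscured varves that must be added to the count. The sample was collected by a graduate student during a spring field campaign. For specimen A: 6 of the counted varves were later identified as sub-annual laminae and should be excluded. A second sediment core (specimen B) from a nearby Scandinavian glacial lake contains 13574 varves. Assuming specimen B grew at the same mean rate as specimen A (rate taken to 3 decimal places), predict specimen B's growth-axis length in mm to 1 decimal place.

2633.4 mm

Specimen A: correcting the raw count gives 23753 − 6 + 4 = 23751 true varves.
A: 4613.5 mm over 23751 years gives 4613.5 / 23751 ≈ 0.194 mm per year.
Length of B = 0.194 × 13574 = 2633.4 mm.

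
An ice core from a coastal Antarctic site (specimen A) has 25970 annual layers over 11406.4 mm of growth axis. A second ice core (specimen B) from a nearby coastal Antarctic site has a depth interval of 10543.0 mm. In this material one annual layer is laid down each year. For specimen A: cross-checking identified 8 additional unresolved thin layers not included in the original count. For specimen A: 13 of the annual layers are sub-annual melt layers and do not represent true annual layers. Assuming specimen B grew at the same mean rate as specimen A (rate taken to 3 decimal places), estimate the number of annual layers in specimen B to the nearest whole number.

24016 annual layers

Specimen A: correcting the raw count gives 25970 − 13 + 8 = 25965 true annual layers.
A: 11406.4 mm over 25965 years gives 11406.4 / 25965 ≈ 0.439 mm/yr.
Specimen B: 10543.0 mm / 0.439 mm per year = 24015.95 years ≈ 24016 annual layers.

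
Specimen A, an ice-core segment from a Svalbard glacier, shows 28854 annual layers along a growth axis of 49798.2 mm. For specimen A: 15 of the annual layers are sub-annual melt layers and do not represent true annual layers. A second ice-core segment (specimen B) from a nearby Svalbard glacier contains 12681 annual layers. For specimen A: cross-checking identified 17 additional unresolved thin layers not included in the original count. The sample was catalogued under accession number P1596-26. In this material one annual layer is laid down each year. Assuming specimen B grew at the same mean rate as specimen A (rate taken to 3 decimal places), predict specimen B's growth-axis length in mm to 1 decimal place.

Specimen A: after corrections the count is 28854 − 15 + 17 = 28856 annual layers.
A: Extension rate ≈ 49798.2 / 28856 = 1.726 mm/year.
Length of B = 1.726 × 12681 = 21887.4 mm.

21887.4 mm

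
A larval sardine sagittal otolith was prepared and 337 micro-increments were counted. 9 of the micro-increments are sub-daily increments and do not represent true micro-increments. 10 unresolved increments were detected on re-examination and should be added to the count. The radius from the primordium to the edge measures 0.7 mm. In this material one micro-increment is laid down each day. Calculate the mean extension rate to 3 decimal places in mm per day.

0.002 mm per day

True micro-increment count = 337 − 9 + 10 = 338.
Mean rate = 0.7 mm / 338 days ≈ 0.002 mm per day.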